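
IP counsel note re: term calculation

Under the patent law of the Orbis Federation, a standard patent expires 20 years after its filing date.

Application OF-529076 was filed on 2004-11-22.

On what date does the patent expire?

November 22, 2024

Filing date + 20 years → 22 November 2024.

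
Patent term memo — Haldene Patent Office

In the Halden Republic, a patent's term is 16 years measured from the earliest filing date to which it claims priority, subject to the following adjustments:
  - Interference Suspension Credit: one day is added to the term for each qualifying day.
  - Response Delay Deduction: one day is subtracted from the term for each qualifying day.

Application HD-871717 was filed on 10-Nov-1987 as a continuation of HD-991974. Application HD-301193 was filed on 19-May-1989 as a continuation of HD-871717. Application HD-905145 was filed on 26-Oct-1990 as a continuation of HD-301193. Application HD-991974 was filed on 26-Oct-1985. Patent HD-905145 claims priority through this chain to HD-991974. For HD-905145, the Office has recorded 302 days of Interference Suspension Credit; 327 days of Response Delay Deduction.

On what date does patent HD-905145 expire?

Earliest priority filing: 26 October 1985.
Base term: 26 October 1985 + 16 years → 26 October 2001.
Interference Suspension Credit: +302 days → 24 August 2002.
Response Delay Deduction: −327 days → 1 October 2001.

2001-10-01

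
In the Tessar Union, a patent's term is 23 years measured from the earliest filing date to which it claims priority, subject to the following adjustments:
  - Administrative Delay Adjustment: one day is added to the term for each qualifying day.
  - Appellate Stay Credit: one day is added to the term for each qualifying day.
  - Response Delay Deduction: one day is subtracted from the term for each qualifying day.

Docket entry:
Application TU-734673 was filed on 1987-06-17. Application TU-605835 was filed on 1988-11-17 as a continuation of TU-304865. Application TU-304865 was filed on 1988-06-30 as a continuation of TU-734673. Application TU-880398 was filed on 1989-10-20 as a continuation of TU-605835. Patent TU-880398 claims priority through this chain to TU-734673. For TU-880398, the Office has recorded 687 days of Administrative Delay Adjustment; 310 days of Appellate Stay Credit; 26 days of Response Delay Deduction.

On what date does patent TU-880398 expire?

Earliest priority filing: 17 June 1987.
Base term: 17 June 1987 + 23 years → 17 June 2010.
Administrative Delay Adjustment: +687 days → 4 May 2012.
Appellate Stay Credit: +310 days → 10 March 2013.
Response Delay Deduction: −26 days → 12 February 2013.

February 12, 2013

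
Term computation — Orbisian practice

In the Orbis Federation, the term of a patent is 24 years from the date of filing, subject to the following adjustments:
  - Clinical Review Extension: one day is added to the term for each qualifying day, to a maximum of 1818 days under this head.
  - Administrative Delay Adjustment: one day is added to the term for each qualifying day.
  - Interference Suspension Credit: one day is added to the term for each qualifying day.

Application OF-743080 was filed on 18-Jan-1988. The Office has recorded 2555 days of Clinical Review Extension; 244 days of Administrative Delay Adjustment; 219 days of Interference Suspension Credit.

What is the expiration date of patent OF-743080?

Base term: filing date + 24 years → 18 January 2012.
Clinical Review Extension: 2555 days claimed exceeds the 1818-day cap, so +1818 days → 9 January 2017.
Administrative Delay Adjustment: +244 days → 10 September 2017.
Interference Suspension Credit: +219 days → 17 April 2018.

April 17, 2018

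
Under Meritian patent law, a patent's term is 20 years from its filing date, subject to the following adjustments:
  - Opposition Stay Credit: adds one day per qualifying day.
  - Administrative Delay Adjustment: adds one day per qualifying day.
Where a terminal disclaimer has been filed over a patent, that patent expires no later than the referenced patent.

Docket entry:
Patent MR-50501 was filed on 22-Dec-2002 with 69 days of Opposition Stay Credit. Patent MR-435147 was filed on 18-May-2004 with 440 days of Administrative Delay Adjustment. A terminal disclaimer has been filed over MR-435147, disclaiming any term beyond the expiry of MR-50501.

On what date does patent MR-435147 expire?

Natural term of MR-435147:
  Base: filing + 20 years → 18 May 2024.
  Administrative Delay Adjustment: +440 days → 1 August 2025.
Expiry of referenced patent MR-50501:
  Base: filing + 20 years → 22 December 2022.
  Opposition Stay Credit: +69 days → 1 March 2023.
Terminal disclaimer: MR-435147 expires on the earlier of 1 August 2025 and 1 March 2023.

2023-03-01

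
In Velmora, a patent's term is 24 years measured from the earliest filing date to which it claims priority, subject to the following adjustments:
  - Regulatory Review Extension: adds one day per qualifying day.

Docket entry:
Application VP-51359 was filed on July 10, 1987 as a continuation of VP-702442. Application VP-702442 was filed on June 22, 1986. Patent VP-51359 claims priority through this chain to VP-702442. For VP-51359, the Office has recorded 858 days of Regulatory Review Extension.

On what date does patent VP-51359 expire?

October 27, 2012

Earliest priority filing: 22 June 1986.
Base term: 22 June 1986 + 24 years → 22 June 2010.
Regulatory Review Extension: +858 days → 27 October 2012.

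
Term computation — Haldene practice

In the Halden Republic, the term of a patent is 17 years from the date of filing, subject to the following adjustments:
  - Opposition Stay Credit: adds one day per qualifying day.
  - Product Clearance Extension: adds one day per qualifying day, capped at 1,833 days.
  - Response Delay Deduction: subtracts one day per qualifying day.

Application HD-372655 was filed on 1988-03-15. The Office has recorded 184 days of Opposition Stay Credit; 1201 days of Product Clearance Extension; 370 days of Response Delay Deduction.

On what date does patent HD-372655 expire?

Base term: filing date + 17 years → 15 March 2005.
Opposition Stay Credit: +184 days → 15 September 2005.
Product Clearance Extension: 1201 days (within the 1833-day cap) → +1201 days → 29 December 2008.
Response Delay Deduction: −370 days → 25 December 2007.

December 25, 2007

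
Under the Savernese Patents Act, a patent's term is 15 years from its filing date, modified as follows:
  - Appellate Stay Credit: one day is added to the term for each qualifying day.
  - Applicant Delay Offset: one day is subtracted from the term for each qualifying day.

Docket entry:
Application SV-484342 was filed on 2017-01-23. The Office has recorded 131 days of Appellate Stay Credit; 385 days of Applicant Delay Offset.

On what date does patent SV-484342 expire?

Base term: filing date + 15 years → 23 January 2032.
Appellate Stay Credit: +131 days → 2 June 2032.
Applicant Delay Offset: −385 days → 14 May 2031.

2031-05-14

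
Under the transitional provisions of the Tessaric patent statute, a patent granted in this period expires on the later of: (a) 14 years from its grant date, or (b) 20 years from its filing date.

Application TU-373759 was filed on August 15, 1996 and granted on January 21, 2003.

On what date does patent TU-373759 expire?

(a) grant + 14 years → 21 January 2017.
(b) filing + 20 years → 15 August 2016.
Later of the two: 21 January 2017.

January 21, 2017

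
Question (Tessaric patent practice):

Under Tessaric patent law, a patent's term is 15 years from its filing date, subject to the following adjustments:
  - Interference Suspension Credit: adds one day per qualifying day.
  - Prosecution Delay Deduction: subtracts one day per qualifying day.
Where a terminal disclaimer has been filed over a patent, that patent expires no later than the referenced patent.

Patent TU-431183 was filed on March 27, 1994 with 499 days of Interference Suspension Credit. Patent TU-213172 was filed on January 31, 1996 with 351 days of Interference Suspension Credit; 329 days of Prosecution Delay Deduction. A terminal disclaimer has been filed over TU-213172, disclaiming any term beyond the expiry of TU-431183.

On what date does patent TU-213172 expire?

Natural term of TU-213172:
  Base: filing + 15 years → 31 January 2011.
  Interference Suspension Credit: +351 days → 17 January 2012.
  Prosecution Delay Deduction: −329 days → 22 February 2011.
Expiry of referenced patent TU-431183:
  Base: filing + 15 years → 27 March 2009.
  Interference Suspension Credit: +499 days → 8 August 2010.
Terminal disclaimer: TU-213172 expires on the earlier of 22 February 2011 and 8 August 2010.

2010-08-08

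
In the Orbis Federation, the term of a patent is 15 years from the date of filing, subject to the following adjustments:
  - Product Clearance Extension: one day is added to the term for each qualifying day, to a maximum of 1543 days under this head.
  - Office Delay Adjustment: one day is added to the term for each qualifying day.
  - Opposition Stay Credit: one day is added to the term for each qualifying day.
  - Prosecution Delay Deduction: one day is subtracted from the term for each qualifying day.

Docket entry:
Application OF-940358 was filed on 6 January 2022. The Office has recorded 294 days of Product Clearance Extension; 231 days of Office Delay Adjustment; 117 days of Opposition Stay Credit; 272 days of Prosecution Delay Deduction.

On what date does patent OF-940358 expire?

Base term: filing date + 15 years → 6 January 2037.
Product Clearance Extension: 294 days (within the 1543-day cap) → +294 days → 27 October 2037.
Office Delay Adjustment: +231 days → 15 June 2038.
Opposition Stay Credit: +117 days → 10 October 2038.
Prosecution Delay Deduction: −272 days → 11 January 2038.

2038-01-11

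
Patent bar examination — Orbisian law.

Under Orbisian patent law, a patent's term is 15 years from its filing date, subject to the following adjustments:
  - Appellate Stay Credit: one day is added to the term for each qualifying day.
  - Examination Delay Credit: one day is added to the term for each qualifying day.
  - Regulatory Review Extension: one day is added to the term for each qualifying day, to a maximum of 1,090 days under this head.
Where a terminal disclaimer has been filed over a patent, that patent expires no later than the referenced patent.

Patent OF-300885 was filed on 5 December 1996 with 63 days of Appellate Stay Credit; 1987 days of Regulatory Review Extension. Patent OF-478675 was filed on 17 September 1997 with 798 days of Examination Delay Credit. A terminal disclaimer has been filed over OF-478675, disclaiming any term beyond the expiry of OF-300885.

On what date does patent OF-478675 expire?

Natural term of OF-478675:
  Base: filing + 15 years → 17 September 2012.
  Examination Delay Credit: +798 days → 24 November 2014.
Expiry of referenced patent OF-300885:
  Base: filing + 15 years → 5 December 2011.
  Appellate Stay Credit: +63 days → 6 February 2012.
  Regulatory Review Extension: 1987 days claimed exceeds the 1090-day cap, so +1090 days → 31 January 2015.
Terminal disclaimer: OF-478675 expires on the earlier of 24 November 2014 and 31 January 2015.

November 24, 2014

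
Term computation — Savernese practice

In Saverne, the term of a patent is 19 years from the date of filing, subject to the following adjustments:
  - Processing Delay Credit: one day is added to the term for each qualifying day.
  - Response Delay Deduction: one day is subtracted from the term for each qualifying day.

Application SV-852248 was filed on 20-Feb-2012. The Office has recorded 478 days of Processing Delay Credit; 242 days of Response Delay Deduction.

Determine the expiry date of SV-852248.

Base term: filing date + 19 years → 20 February 2031.
Processing Delay Credit: +478 days → 12 June 2032.
Response Delay Deduction: −242 days → 14 October 2031.

October 14, 2031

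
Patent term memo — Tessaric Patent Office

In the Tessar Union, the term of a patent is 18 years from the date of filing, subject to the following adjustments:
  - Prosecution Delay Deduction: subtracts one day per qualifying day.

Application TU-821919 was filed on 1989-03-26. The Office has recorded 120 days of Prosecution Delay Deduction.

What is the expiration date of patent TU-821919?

2006-11-26

Base term: filing date + 18 years → 26 March 2007.
Prosecution Delay Deduction: −120 days → 26 November 2006.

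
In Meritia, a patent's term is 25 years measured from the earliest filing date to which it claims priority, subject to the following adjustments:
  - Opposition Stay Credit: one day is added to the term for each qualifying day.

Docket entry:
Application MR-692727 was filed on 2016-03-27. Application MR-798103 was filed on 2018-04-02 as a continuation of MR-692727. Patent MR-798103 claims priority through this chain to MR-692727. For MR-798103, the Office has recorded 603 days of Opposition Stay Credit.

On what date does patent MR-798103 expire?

Earliest priority filing: 27 March 2016.
Base term: 27 March 2016 + 25 years → 27 March 2041.
Opposition Stay Credit: +603 days → 20 November 2042.

2042-11-20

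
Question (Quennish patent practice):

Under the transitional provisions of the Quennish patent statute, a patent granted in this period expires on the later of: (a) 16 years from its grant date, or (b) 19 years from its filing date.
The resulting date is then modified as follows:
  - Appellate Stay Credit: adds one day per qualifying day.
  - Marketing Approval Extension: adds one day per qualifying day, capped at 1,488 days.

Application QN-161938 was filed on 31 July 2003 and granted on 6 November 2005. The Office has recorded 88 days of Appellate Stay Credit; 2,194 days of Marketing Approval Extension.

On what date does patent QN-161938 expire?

(a) grant + 16 years → 6 November 2021.
(b) filing + 19 years → 31 July 2022.
Later of the two: 31 July 2022.
Appellate Stay Credit: +88 days → 27 October 2022.
Marketing Approval Extension: 2194 days claimed exceeds the 1488-day cap, so +1488 days → 23 November 2026.

November 23, 2026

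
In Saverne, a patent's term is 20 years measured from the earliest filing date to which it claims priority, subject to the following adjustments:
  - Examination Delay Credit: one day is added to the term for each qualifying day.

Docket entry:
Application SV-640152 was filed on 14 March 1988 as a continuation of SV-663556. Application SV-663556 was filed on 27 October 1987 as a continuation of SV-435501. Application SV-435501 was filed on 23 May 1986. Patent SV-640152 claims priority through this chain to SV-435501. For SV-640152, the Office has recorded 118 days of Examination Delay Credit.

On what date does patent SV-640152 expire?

Earliest priority filing: 23 May 1986.
Base term: 23 May 1986 + 20 years → 23 May 2006.
Examination Delay Credit: +118 days → 18 September 2006.

2006-09-18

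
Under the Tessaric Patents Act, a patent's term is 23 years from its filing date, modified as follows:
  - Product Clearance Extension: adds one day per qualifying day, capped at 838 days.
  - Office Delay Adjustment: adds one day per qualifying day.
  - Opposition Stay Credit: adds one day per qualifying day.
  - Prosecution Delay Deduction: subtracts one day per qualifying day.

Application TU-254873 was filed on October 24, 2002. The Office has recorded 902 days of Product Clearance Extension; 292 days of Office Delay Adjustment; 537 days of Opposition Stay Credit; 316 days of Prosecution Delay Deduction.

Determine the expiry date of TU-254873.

2029-07-06

Base term: filing date + 23 years → 24 October 2025.
Product Clearance Extension: 902 days claimed exceeds the 838-day cap, so +838 days → 9 February 2028.
Office Delay Adjustment: +292 days → 27 November 2028.
Opposition Stay Credit: +537 days → 18 May 2030.
Prosecution Delay Deduction: −316 days → 6 July 2029.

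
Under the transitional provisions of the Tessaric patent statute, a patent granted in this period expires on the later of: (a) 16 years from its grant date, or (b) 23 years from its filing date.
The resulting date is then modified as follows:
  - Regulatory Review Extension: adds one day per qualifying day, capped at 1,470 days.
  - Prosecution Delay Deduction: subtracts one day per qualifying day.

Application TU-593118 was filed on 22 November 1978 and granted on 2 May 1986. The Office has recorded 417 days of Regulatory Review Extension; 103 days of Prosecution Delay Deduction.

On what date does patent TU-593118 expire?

2003-03-12

(a) grant + 16 years → 2 May 2002.
(b) filing + 23 years → 22 November 2001.
Later of the two: 2 May 2002.
Regulatory Review Extension: 417 days (within the 1470-day cap) → +417 days → 23 June 2003.
Prosecution Delay Deduction: −103 days → 12 March 2003.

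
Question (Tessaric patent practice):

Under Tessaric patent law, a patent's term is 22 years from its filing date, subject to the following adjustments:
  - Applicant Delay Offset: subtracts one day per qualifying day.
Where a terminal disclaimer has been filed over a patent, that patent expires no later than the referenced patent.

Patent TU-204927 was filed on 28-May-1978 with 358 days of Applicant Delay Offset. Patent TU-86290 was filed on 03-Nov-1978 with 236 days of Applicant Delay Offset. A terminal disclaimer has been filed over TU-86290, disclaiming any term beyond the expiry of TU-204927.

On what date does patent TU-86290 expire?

Natural term of TU-86290:
  Base: filing + 22 years → 3 November 2000.
  Applicant Delay Offset: −236 days → 12 March 2000.
Expiry of referenced patent TU-204927:
  Base: filing + 22 years → 28 May 2000.
  Applicant Delay Offset: −358 days → 5 June 1999.
Terminal disclaimer: TU-86290 expires on the earlier of 12 March 2000 and 5 June 1999.

June 5, 1999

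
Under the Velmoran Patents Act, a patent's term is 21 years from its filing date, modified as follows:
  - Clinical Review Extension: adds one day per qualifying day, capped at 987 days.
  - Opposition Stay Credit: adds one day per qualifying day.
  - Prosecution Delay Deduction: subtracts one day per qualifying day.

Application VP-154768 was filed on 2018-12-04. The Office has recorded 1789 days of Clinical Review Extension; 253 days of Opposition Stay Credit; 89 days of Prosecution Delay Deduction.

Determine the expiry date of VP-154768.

Base term: filing date + 21 years → 4 December 2039.
Clinical Review Extension: 1789 days claimed exceeds the 987-day cap, so +987 days → 17 August 2042.
Opposition Stay Credit: +253 days → 27 April 2043.
Prosecution Delay Deduction: −89 days → 28 January 2043.

2043-01-28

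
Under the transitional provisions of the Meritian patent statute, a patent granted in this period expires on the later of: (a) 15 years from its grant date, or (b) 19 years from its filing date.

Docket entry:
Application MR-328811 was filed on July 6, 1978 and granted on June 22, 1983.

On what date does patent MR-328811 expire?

June 22, 1998

(a) grant + 15 years → 22 June 1998.
(b) filing + 19 years → 6 July 1997.
Later of the two: 22 June 1998.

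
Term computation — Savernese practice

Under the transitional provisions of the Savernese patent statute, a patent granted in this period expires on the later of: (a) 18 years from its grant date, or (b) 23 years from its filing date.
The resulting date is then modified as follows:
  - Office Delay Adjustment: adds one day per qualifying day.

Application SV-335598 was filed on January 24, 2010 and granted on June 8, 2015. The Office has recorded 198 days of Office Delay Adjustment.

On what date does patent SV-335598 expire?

(a) grant + 18 years → 8 June 2033.
(b) filing + 23 years → 24 January 2033.
Later of the two: 8 June 2033.
Office Delay Adjustment: +198 days → 23 December 2033.

December 23, 2033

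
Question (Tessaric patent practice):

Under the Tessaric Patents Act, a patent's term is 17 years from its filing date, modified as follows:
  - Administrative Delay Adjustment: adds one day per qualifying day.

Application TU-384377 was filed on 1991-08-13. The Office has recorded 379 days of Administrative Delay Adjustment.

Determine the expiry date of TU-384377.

Base term: filing date + 17 years → 13 August 2008.
Administrative Delay Adjustment: +379 days → 27 August 2009.

August 27, 2009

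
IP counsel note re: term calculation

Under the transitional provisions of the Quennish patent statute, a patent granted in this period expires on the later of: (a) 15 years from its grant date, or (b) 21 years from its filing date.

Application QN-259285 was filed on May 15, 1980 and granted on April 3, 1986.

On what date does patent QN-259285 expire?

May 15, 2001

(a) grant + 15 years → 3 April 2001.
(b) filing + 21 years → 15 May 2001.
Later of the two: 15 May 2001.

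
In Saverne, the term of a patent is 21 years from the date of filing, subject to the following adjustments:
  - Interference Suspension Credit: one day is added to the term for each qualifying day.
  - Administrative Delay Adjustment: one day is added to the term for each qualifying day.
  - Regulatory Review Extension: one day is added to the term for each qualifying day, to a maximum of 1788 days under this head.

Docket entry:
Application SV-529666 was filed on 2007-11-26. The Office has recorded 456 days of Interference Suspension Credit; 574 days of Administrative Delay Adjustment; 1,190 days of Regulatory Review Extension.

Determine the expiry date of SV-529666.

Base term: filing date + 21 years → 26 November 2028.
Interference Suspension Credit: +456 days → 25 February 2030.
Administrative Delay Adjustment: +574 days → 22 September 2031.
Regulatory Review Extension: 1190 days (within the 1788-day cap) → +1190 days → 25 December 2034.

December 25, 2034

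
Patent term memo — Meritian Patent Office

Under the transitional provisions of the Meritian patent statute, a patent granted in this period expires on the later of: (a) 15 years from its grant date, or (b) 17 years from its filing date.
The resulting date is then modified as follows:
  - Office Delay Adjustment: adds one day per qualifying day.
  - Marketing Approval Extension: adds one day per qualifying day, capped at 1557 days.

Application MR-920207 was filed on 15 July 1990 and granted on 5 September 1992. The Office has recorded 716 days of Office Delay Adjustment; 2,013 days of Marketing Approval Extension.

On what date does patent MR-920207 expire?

2013-11-25

(a) grant + 15 years → 5 September 2007.
(b) filing + 17 years → 15 July 2007.
Later of the two: 5 September 2007.
Office Delay Adjustment: +716 days → 21 August 2009.
Marketing Approval Extension: 2013 days claimed exceeds the 1557-day cap, so +1557 days → 25 November 2013.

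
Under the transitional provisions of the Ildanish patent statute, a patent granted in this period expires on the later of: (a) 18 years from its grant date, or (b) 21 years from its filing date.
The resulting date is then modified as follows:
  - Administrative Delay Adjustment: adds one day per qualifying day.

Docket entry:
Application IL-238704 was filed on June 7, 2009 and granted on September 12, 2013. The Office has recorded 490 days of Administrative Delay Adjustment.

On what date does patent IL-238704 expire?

(a) grant + 18 years → 12 September 2031.
(b) filing + 21 years → 7 June 2030.
Later of the two: 12 September 2031.
Administrative Delay Adjustment: +490 days → 14 January 2033.

January 14, 2033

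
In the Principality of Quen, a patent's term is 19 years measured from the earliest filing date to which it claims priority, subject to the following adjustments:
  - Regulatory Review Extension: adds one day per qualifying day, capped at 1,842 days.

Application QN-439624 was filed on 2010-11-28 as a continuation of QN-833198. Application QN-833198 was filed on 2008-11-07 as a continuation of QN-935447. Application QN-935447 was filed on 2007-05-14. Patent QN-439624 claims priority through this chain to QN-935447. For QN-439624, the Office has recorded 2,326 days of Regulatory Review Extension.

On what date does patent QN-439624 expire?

2031-05-30

Earliest priority filing: 14 May 2007.
Base term: 14 May 2007 + 19 years → 14 May 2026.
Regulatory Review Extension: 2326 days claimed exceeds the 1842-day cap, so +1842 days → 30 May 2031.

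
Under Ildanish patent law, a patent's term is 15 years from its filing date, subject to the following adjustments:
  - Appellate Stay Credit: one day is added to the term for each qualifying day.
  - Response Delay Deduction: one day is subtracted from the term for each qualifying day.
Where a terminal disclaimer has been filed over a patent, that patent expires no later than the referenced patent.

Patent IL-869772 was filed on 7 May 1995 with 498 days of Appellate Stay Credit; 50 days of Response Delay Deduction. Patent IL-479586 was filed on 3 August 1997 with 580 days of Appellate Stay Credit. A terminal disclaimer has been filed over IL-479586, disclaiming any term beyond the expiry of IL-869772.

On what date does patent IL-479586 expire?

2011-07-29

Natural term of IL-479586:
  Base: filing + 15 years → 3 August 2012.
  Appellate Stay Credit: +580 days → 6 March 2014.
Expiry of referenced patent IL-869772:
  Base: filing + 15 years → 7 May 2010.
  Appellate Stay Credit: +498 days → 17 September 2011.
  Response Delay Deduction: −50 days → 29 July 2011.
Terminal disclaimer: IL-479586 expires on the earlier of 6 March 2014 and 29 July 2011.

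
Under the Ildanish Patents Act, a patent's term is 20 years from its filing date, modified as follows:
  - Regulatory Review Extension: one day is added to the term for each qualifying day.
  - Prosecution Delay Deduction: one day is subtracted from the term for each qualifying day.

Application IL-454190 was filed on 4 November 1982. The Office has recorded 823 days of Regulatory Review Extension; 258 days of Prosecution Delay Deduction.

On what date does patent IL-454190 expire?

May 22, 2004

Base term: filing date + 20 years → 4 November 2002.
Regulatory Review Extension: +823 days → 4 February 2005.
Prosecution Delay Deduction: −258 days → 22 May 2004.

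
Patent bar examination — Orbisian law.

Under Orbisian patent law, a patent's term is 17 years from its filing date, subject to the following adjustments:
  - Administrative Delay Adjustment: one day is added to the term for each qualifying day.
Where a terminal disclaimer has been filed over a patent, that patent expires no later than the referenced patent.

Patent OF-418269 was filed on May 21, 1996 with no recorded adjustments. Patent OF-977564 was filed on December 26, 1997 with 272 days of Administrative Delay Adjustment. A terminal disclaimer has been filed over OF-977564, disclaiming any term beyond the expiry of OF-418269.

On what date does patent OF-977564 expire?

Natural term of OF-977564:
  Base: filing + 17 years → 26 December 2014.
  Administrative Delay Adjustment: +272 days → 24 September 2015.
Expiry of referenced patent OF-418269:
  Base: filing + 17 years → 21 May 2013.
Terminal disclaimer: OF-977564 expires on the earlier of 24 September 2015 and 21 May 2013.

2013-05-21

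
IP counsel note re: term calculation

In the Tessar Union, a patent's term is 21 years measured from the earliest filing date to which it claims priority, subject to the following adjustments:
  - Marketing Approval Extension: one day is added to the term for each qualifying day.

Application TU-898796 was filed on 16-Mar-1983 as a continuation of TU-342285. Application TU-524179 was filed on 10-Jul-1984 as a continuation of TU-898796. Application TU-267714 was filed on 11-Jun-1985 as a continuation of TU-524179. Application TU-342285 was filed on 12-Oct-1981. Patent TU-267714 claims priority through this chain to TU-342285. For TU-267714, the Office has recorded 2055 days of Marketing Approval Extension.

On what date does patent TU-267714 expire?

Earliest priority filing: 12 October 1981.
Base term: 12 October 1981 + 21 years → 12 October 2002.
Marketing Approval Extension: +2055 days → 28 May 2008.

2008-05-28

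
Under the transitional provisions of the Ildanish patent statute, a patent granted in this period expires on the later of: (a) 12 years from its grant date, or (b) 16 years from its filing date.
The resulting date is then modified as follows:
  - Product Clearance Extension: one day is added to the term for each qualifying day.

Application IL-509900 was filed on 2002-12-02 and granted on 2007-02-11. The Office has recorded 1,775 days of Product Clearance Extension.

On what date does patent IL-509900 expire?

December 22, 2023

(a) grant + 12 years → 11 February 2019.
(b) filing + 16 years → 2 December 2018.
Later of the two: 11 February 2019.
Product Clearance Extension: +1775 days → 22 December 2023.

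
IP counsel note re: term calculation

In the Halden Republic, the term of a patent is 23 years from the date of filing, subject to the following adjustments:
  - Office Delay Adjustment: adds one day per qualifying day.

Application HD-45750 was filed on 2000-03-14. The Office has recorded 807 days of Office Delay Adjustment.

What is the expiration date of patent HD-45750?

2025-05-29

Base term: filing date + 23 years → 14 March 2023.
Office Delay Adjustment: +807 days → 29 May 2025.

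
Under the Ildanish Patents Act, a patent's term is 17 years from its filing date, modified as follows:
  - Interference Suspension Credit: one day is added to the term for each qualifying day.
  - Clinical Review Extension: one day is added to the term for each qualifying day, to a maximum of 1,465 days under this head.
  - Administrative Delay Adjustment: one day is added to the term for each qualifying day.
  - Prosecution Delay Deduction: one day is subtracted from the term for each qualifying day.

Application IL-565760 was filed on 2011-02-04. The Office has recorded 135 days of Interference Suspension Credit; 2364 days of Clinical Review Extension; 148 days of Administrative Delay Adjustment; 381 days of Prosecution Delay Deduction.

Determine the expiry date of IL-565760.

2031-11-02

Base term: filing date + 17 years → 4 February 2028.
Interference Suspension Credit: +135 days → 18 June 2028.
Clinical Review Extension: 2364 days claimed exceeds the 1465-day cap, so +1465 days → 22 June 2032.
Administrative Delay Adjustment: +148 days → 17 November 2032.
Prosecution Delay Deduction: −381 days → 2 November 2031.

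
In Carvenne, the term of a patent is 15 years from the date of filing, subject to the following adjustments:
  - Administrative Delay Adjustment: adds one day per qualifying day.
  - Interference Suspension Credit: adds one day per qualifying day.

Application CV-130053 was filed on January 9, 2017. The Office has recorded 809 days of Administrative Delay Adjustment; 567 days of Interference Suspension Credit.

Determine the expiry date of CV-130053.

Base term: filing date + 15 years → 9 January 2032.
Administrative Delay Adjustment: +809 days → 28 March 2034.
Interference Suspension Credit: +567 days → 16 October 2035.

2035-10-16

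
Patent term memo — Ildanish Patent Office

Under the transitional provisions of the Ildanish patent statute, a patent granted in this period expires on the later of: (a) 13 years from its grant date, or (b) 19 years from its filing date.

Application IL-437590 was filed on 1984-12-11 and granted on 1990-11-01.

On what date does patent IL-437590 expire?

(a) grant + 13 years → 1 November 2003.
(b) filing + 19 years → 11 December 2003.
Later of the two: 11 December 2003.

2003-12-11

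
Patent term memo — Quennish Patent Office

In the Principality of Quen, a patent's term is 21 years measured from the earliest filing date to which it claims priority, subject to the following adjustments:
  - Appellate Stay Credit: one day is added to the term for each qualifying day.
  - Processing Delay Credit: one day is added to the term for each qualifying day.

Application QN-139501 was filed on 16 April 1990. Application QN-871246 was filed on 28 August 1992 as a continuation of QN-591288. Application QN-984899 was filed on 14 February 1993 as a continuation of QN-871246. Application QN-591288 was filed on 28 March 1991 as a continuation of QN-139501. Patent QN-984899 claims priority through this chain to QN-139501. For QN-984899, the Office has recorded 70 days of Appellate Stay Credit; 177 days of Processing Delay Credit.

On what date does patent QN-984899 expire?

2011-12-19

Earliest priority filing: 16 April 1990.
Base term: 16 April 1990 + 21 years → 16 April 2011.
Appellate Stay Credit: +70 days → 25 June 2011.
Processing Delay Credit: +177 days → 19 December 2011.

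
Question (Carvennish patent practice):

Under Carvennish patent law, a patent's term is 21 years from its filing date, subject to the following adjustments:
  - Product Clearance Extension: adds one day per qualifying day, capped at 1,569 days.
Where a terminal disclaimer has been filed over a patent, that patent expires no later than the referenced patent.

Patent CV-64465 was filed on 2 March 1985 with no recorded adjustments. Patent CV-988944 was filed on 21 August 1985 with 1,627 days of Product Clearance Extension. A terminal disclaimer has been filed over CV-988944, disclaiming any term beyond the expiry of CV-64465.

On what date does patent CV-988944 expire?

Natural term of CV-988944:
  Base: filing + 21 years → 21 August 2006.
  Product Clearance Extension: 1627 days claimed exceeds the 1569-day cap, so +1569 days → 7 December 2010.
Expiry of referenced patent CV-64465:
  Base: filing + 21 years → 2 March 2006.
Terminal disclaimer: CV-988944 expires on the earlier of 7 December 2010 and 2 March 2006.

2006-03-02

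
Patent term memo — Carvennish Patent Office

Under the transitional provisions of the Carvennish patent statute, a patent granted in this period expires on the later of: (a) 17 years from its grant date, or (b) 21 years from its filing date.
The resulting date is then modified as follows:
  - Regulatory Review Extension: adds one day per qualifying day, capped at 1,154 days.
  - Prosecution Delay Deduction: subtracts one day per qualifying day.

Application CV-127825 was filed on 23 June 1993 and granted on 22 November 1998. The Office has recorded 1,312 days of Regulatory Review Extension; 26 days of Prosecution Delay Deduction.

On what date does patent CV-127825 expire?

(a) grant + 17 years → 22 November 2015.
(b) filing + 21 years → 23 June 2014.
Later of the two: 22 November 2015.
Regulatory Review Extension: 1312 days claimed exceeds the 1154-day cap, so +1154 days → 19 January 2019.
Prosecution Delay Deduction: −26 days → 24 December 2018.

2018-12-24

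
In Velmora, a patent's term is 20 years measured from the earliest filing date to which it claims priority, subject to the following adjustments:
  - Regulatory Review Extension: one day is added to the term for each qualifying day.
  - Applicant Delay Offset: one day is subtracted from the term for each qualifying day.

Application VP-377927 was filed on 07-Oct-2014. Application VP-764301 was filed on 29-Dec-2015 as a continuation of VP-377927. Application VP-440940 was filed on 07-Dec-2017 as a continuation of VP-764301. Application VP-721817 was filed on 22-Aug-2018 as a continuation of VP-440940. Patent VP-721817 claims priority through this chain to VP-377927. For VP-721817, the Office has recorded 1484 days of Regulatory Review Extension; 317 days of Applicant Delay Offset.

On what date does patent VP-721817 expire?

Earliest priority filing: 7 October 2014.
Base term: 7 October 2014 + 20 years → 7 October 2034.
Regulatory Review Extension: +1484 days → 30 October 2038.
Applicant Delay Offset: −317 days → 17 December 2037.

2037-12-17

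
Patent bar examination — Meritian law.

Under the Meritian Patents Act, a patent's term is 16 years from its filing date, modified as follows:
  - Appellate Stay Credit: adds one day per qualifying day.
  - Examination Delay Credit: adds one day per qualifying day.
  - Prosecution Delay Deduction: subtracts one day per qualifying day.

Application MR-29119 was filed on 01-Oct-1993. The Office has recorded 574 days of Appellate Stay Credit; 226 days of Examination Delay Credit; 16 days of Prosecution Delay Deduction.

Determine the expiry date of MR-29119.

2011-11-24

Base term: filing date + 16 years → 1 October 2009.
Appellate Stay Credit: +574 days → 28 April 2011.
Examination Delay Credit: +226 days → 10 December 2011.
Prosecution Delay Deduction: −16 days → 24 November 2011.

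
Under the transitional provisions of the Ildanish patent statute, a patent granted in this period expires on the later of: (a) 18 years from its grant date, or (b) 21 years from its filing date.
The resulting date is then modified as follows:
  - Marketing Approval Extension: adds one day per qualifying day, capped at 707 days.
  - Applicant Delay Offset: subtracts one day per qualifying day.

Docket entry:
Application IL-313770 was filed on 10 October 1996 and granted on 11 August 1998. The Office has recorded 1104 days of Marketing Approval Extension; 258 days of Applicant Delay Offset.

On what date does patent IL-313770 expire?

(a) grant + 18 years → 11 August 2016.
(b) filing + 21 years → 10 October 2017.
Later of the two: 10 October 2017.
Marketing Approval Extension: 1104 days claimed exceeds the 707-day cap, so +707 days → 17 September 2019.
Applicant Delay Offset: −258 days → 2 January 2019.

January 2, 2019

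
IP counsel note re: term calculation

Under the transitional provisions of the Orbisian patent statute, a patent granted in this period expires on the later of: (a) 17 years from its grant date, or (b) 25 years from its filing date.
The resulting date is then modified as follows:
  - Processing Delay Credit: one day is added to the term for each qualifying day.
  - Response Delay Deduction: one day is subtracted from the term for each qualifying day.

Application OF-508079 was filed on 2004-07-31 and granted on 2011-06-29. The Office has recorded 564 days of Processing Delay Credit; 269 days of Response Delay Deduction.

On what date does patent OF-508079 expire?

(a) grant + 17 years → 29 June 2028.
(b) filing + 25 years → 31 July 2029.
Later of the two: 31 July 2029.
Processing Delay Credit: +564 days → 15 February 2031.
Response Delay Deduction: −269 days → 22 May 2030.

2030-05-22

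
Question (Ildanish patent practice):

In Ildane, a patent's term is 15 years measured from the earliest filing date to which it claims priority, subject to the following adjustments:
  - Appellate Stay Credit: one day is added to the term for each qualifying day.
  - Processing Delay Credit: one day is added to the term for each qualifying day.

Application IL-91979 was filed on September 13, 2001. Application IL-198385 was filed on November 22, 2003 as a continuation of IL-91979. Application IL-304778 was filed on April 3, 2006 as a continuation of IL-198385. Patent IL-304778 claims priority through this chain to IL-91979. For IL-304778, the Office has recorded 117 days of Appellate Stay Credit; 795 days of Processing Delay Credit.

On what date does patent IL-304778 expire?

Earliest priority filing: 13 September 2001.
Base term: 13 September 2001 + 15 years → 13 September 2016.
Appellate Stay Credit: +117 days → 8 January 2017.
Processing Delay Credit: +795 days → 14 March 2019.

March 14, 2019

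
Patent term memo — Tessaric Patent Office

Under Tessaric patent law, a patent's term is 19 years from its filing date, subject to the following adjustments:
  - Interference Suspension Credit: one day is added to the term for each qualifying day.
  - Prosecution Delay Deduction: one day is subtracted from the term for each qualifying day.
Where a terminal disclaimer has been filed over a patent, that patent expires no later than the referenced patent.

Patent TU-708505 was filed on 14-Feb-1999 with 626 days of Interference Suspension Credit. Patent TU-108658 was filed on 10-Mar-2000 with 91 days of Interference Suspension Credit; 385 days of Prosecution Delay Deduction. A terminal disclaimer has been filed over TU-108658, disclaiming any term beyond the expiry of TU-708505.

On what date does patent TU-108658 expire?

2018-05-20

Natural term of TU-108658:
  Base: filing + 19 years → 10 March 2019.
  Interference Suspension Credit: +91 days → 9 June 2019.
  Prosecution Delay Deduction: −385 days → 20 May 2018.
Expiry of referenced patent TU-708505:
  Base: filing + 19 years → 14 February 2018.
  Interference Suspension Credit: +626 days → 2 November 2019.
Terminal disclaimer: TU-108658 expires on the earlier of 20 May 2018 and 2 November 2019.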